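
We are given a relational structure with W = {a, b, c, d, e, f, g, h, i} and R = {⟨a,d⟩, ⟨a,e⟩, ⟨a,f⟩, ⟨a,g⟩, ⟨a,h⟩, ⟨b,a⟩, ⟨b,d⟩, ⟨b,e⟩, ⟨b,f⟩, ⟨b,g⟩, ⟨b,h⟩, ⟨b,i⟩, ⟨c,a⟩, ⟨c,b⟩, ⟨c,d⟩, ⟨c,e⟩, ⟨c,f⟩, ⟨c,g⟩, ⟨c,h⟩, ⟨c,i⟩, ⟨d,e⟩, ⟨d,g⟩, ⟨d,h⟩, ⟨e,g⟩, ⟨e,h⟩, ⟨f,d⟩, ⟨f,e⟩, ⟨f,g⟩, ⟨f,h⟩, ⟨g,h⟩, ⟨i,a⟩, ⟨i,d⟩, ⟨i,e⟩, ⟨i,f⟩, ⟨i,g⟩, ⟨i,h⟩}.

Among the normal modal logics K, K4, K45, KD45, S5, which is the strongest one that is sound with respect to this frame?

Transitive (axiom 4): yes — every two-step R-path is closed by a direct edge.
Euclidean (axiom 5): no — a R d and a R f, but not d R f.
Serial (axiom D): no — h has no R-successor.
Reflexive (axiom T): no — a is not related to itself.
So F validates K, K4; K45 would additionally require R to be Euclidean. The strongest is K4.

K4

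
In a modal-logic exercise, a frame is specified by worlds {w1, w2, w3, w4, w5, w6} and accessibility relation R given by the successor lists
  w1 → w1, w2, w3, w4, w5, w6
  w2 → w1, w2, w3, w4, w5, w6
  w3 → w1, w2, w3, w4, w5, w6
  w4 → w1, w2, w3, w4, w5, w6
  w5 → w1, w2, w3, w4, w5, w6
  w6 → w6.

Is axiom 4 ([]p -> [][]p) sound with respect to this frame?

The schema 4 characterises exactly the transitive frames.
Transitive: yes — every two-step R-path is closed by a direct edge.

Yes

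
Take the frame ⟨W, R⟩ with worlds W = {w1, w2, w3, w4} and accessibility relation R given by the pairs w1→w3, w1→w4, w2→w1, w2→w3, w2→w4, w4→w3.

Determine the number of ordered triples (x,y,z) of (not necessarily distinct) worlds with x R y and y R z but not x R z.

0

R is transitive; there are no such tuples.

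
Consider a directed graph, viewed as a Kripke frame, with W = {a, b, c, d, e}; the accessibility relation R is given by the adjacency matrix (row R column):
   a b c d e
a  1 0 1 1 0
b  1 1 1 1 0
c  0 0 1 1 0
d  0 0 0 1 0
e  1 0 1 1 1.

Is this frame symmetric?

Symmetric: no — a R c but not c R a.

No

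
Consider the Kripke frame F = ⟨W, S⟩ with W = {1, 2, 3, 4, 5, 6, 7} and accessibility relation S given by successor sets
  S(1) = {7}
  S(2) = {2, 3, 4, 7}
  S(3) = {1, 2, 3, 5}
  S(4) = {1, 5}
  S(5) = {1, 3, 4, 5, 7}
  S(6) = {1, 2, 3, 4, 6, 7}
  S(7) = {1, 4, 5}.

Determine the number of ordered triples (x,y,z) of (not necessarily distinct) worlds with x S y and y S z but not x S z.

Enumerating: (1,7,1), (1,7,4), (1,7,5), (2,3,1), (2,3,5), (2,4,1), (2,4,5), (2,7,1), (2,7,5), (3,1,7), (3,2,4), (3,2,7), … and 13 more.
Total: 25.

25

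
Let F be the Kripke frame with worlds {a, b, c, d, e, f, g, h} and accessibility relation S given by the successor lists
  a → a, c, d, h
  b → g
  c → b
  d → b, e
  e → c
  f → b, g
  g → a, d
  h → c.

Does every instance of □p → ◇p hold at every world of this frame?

Yes

Axiom D corresponds to the accessibility relation being serial.
Serial: yes — every world has a successor (e.g. a S a).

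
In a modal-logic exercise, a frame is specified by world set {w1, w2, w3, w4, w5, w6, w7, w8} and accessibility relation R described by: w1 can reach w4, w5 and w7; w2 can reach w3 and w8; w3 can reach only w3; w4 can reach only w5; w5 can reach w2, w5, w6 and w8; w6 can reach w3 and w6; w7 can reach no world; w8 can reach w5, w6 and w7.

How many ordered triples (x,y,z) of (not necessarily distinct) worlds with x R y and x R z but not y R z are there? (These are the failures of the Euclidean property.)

Enumerating: (w1,w4,w4), (w1,w4,w7), (w1,w5,w4), (w1,w5,w7), (w1,w7,w4), (w1,w7,w5), (w1,w7,w7), (w2,w3,w8), (w2,w8,w3), (w2,w8,w8), (w5,w2,w2), (w5,w2,w5), … and 13 more.
Total: 25.

25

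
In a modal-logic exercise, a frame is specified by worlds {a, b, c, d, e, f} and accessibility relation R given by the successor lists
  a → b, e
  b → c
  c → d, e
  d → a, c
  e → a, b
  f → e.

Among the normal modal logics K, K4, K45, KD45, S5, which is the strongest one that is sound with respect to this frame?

Transitive (axiom 4): no — a R b and b R c, but not a R c.
Euclidean (axiom 5): no — a R b and a R e, but not b R e.
Serial (axiom D): yes — every world has a successor (e.g. a R b).
Reflexive (axiom T): no — a is not related to itself.
So F validates K; K4 would additionally require R to be transitive. The strongest is K.

K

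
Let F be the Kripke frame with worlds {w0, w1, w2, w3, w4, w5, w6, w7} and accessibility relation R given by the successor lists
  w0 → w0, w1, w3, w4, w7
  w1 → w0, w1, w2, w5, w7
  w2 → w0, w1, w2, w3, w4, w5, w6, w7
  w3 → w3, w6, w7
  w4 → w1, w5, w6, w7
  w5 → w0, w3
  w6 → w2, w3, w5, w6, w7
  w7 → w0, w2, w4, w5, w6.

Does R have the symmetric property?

Symmetric: no — w0 R w3 but not w3 R w0.

No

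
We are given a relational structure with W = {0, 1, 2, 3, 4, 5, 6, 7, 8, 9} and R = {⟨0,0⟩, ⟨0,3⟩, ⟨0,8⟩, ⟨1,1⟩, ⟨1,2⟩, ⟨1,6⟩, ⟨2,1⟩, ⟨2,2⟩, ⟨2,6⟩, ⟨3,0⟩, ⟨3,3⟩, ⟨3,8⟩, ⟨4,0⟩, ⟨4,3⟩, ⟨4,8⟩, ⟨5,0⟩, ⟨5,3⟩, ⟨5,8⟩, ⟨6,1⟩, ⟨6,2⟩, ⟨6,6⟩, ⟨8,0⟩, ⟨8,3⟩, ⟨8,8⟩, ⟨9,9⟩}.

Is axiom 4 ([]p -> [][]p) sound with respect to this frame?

Yes

By correspondence theory, 4 is valid on a frame iff R is transitive.
Transitive: yes — every two-step R-path is closed by a direct edge.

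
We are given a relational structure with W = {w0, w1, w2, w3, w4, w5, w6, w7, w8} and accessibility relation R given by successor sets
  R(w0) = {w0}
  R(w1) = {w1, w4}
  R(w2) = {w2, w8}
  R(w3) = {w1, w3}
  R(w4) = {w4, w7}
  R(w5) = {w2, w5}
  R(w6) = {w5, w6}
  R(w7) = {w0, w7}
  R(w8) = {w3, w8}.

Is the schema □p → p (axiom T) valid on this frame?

Yes

Axiom T corresponds to the accessibility relation being reflexive.
Reflexive: yes — every world is R-related to itself.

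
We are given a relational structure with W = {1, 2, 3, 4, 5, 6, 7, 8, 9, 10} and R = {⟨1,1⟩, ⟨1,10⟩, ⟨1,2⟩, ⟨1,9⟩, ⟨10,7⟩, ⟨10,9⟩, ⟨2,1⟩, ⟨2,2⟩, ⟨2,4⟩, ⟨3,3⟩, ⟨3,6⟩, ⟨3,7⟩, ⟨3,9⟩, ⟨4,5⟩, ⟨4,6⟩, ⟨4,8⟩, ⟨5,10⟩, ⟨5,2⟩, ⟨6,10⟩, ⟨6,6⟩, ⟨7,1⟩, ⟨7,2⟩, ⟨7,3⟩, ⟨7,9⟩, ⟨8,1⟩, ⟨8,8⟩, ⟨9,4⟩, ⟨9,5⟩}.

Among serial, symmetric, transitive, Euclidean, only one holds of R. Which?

Serial: yes — every world has a successor (e.g. 1 R 1).
Symmetric: no — 1 R 10 but not 10 R 1.
Transitive: no — 1 R 10 and 10 R 7, but not 1 R 7.
Euclidean: no — 1 R 10 and 1 R 2, but not 10 R 2.
Only serial holds.

serial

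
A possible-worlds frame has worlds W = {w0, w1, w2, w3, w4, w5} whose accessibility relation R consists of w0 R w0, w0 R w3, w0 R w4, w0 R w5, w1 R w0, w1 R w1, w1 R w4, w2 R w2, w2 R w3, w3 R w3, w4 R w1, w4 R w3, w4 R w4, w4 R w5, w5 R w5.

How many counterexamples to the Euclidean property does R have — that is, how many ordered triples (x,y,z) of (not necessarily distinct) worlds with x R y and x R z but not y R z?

18

Enumerating: (w0,w3,w0), (w0,w3,w4), (w0,w3,w5), (w0,w4,w0), (w0,w5,w0), (w0,w5,w3), (w0,w5,w4), (w1,w0,w1), (w1,w4,w0), (w2,w3,w2), (w4,w1,w3), (w4,w1,w5), (w4,w3,w1), (w4,w3,w4), (w4,w3,w5), (w4,w5,w1), (w4,w5,w3), (w4,w5,w4).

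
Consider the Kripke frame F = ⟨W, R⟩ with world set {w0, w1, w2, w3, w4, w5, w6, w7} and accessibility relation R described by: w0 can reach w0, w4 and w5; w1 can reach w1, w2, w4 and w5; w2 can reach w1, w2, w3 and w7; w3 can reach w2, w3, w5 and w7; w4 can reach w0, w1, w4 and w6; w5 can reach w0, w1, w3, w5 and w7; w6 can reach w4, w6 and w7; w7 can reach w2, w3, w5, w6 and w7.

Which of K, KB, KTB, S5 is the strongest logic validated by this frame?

Symmetric (axiom B): yes — every pair in R has its reverse in R.
Reflexive (axiom T): yes — every world is R-related to itself.
Euclidean (axiom 5): no — w0 R w4 and w0 R w5, but not w4 R w5.
So F validates K, KB, KTB; S5 would additionally require R to be Euclidean. The strongest is KTB.

KTB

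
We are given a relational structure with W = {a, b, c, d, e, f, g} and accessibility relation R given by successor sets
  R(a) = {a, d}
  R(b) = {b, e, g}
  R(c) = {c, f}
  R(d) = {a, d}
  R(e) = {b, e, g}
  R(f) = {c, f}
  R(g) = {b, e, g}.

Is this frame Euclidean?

Yes

Euclidean: yes — any two successors of a common world are R-related.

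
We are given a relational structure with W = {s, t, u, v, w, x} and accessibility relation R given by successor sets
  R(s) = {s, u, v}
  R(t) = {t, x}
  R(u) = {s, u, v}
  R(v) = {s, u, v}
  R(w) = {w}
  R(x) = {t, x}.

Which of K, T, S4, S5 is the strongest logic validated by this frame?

Reflexive (axiom T): yes — every world is R-related to itself.
Transitive (axiom 4): yes — every two-step R-path is closed by a direct edge.
Euclidean (axiom 5): yes — any two successors of a common world are R-related.
So F validates K, T, S4, S5. The strongest is S5.

S5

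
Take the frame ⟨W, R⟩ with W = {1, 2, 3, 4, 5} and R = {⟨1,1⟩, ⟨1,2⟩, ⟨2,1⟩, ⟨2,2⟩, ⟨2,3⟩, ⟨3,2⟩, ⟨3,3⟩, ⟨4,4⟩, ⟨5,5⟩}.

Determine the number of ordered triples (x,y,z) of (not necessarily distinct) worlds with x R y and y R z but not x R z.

2

Enumerating: (1,2,3), (3,2,1).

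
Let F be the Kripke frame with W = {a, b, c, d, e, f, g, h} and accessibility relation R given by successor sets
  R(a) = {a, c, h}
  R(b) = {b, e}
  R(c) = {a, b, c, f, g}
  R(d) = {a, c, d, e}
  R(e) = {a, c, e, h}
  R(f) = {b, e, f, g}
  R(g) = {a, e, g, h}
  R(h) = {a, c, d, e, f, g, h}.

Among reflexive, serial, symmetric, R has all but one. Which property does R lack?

symmetric

Reflexive: yes — every world is R-related to itself.
Serial: yes — every world has a successor (e.g. a R a).
Symmetric: no — b R e but not e R b.
Only symmetric fails.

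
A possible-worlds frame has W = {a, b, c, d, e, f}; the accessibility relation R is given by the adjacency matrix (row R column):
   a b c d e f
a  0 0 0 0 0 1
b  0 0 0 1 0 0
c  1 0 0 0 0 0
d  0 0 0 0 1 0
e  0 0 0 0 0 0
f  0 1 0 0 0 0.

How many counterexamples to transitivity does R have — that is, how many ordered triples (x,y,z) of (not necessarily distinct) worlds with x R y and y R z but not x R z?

4

Enumerating: (a,f,b), (b,d,e), (c,a,f), (f,b,d).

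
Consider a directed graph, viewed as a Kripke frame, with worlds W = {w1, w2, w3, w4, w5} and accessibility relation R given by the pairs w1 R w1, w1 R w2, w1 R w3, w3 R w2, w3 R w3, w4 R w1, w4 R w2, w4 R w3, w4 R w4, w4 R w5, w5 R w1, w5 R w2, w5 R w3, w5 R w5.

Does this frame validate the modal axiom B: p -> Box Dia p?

The schema B characterises exactly the symmetric frames.
Symmetric: no — w1 R w2 but not w2 R w1.

No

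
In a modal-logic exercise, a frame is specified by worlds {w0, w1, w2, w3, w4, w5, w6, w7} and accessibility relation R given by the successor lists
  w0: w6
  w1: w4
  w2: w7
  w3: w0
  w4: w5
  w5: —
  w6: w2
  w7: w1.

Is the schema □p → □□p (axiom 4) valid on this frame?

No

Axiom 4 corresponds to the accessibility relation being transitive.
Transitive: no — w0 R w6 and w6 R w2, but not w0 R w2.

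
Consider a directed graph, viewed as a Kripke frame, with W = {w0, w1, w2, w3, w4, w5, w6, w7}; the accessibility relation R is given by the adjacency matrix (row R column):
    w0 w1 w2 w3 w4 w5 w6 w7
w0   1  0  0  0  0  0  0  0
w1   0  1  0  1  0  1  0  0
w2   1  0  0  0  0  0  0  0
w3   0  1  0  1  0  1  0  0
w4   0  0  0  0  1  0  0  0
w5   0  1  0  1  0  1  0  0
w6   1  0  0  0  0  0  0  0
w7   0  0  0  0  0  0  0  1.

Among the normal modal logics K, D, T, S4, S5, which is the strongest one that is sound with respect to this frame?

D

Serial (axiom D): yes — every world has a successor (e.g. w0 R w0).
Reflexive (axiom T): no — w2 is not related to itself.
Transitive (axiom 4): yes — every two-step R-path is closed by a direct edge.
Euclidean (axiom 5): yes — any two successors of a common world are R-related.
So F validates K, D; T would additionally require R to be reflexive. The strongest is D.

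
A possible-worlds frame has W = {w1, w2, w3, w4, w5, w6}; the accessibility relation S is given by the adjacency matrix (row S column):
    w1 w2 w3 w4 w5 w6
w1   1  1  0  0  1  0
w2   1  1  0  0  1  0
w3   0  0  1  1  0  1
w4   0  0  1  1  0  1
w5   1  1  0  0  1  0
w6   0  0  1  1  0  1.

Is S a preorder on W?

Yes

Reflexive: yes — every world is S-related to itself.
Transitive: yes — every two-step S-path is closed by a direct edge.
So S is a preorder.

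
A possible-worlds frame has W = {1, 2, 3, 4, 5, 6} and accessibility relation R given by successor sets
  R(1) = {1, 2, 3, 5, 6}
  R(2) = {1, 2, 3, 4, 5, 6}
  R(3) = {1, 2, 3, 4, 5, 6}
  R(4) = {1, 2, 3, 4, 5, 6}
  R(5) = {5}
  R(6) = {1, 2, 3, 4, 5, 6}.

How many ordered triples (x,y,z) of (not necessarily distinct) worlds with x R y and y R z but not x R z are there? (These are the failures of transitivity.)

3

Enumerating: (1,2,4), (1,3,4), (1,6,4).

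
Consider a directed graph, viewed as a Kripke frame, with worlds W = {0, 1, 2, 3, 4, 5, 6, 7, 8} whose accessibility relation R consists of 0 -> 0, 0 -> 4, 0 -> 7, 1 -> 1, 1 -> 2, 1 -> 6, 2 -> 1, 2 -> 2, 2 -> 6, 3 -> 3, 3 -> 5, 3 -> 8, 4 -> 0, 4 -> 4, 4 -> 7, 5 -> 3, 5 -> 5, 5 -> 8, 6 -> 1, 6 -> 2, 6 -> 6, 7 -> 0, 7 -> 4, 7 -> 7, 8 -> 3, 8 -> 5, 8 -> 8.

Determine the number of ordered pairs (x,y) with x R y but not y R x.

R is symmetric; there are no such tuples.

0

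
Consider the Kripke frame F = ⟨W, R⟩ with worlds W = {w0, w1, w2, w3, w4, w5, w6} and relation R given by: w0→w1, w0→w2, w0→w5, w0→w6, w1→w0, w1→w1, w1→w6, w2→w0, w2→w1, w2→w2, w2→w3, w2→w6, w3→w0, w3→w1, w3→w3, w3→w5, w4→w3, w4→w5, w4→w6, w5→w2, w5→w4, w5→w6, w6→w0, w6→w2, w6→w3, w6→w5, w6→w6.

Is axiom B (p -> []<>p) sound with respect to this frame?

Axiom B corresponds to the accessibility relation being symmetric.
Symmetric: no — w0 R w5 but not w5 R w0.

No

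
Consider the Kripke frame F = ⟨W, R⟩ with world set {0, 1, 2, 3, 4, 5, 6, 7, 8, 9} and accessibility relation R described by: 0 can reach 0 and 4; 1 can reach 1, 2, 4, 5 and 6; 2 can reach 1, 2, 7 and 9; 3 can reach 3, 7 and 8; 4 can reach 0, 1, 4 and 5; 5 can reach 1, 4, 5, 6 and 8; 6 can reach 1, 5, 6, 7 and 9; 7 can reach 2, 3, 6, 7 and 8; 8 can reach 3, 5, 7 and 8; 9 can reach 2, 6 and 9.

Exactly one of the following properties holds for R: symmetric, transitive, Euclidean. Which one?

symmetric

Symmetric: yes — every pair in R has its reverse in R.
Transitive: no — 0 R 4 and 4 R 1, but not 0 R 1.
Euclidean: no — 1 R 2 and 1 R 4, but not 2 R 4.
Only symmetric holds.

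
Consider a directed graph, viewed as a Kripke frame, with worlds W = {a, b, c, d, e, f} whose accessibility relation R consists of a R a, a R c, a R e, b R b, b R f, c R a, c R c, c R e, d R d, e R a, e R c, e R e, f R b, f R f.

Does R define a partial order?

No

Reflexive: yes — every world is R-related to itself.
Transitive: yes — every two-step R-path is closed by a direct edge.
Antisymmetric: no — a R c and c R a with a ≠ c.
So R is not a partial order.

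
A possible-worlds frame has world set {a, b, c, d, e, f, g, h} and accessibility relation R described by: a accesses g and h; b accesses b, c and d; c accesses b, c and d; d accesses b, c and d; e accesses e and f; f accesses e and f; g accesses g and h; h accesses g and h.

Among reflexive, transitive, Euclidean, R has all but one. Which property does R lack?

Reflexive: no — a is not related to itself.
Transitive: yes — every two-step R-path is closed by a direct edge.
Euclidean: yes — any two successors of a common world are R-related.
Only reflexive fails.

reflexive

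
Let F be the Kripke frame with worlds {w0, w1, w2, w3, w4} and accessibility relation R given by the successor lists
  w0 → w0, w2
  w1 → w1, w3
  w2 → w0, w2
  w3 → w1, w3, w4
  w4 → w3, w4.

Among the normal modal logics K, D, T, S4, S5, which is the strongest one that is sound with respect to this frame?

T

Serial (axiom D): yes — every world has a successor (e.g. w0 R w0).
Reflexive (axiom T): yes — every world is R-related to itself.
Transitive (axiom 4): no — w1 R w3 and w3 R w4, but not w1 R w4.
Euclidean (axiom 5): no — w3 R w1 and w3 R w4, but not w1 R w4.
So F validates K, D, T; S4 would additionally require R to be transitive. The strongest is T.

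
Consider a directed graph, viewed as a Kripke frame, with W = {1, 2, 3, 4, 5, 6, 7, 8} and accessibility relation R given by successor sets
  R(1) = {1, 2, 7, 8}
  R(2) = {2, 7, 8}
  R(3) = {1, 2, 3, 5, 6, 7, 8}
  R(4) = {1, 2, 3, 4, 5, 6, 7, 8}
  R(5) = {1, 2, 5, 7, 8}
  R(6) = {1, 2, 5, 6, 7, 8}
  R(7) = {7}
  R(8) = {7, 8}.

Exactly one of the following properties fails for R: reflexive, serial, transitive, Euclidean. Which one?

Euclidean

Reflexive: yes — every world is R-related to itself.
Serial: yes — every world has a successor (e.g. 1 R 1).
Transitive: yes — every two-step R-path is closed by a direct edge.
Euclidean: no — 1 R 7 and 1 R 2, but not 7 R 2.
Only Euclidean fails.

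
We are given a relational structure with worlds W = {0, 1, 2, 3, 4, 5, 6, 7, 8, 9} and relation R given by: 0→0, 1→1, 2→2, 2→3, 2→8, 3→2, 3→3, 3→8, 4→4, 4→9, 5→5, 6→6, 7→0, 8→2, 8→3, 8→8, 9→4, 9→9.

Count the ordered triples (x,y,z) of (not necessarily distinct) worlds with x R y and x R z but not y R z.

R is Euclidean; there are no such tuples.

0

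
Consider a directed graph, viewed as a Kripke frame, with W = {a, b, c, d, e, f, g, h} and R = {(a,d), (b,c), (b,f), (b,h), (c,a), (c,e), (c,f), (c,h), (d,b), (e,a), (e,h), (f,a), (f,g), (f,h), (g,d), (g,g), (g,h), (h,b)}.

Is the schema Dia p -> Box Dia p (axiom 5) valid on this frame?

No

By correspondence theory, 5 is valid on a frame iff R is Euclidean.
Euclidean: no — b R f and b R c, but not f R c.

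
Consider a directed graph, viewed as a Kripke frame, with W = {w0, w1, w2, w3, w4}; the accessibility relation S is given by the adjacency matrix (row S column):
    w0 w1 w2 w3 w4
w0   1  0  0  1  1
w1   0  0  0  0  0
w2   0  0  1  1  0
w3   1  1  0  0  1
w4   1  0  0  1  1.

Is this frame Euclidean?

No

Euclidean: no — w3 S w0 and w3 S w1, but not w0 S w1.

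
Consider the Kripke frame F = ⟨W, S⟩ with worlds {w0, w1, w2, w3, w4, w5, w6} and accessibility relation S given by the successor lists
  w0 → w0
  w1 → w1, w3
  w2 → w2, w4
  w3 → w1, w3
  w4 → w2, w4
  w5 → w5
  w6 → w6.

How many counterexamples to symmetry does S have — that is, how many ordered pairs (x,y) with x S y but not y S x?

S is symmetric; there are no such tuples.

0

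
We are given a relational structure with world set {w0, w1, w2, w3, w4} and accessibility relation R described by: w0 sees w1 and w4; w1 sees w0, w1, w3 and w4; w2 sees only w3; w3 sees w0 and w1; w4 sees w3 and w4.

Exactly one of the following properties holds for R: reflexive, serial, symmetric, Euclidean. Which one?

Reflexive: no — w0 is not related to itself.
Serial: yes — every world has a successor (e.g. w0 R w1).
Symmetric: no — w0 R w4 but not w4 R w0.
Euclidean: no — w0 R w4 and w0 R w1, but not w4 R w1.
Only serial holds.

serial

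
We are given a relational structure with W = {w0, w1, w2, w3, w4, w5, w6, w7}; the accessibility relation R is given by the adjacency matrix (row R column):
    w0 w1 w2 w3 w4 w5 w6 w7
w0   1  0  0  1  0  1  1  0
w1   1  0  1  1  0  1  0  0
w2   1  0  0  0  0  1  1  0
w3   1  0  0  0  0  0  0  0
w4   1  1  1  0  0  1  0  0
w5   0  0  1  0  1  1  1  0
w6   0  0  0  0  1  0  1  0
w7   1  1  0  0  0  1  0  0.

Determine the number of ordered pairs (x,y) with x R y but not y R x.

16

Enumerating: (w0,w5), (w0,w6), (w1,w0), (w1,w2), (w1,w3), (w1,w5), (w2,w0), (w2,w6), (w4,w0), (w4,w1), (w4,w2), (w5,w6), (w6,w4), (w7,w0), (w7,w1), (w7,w5).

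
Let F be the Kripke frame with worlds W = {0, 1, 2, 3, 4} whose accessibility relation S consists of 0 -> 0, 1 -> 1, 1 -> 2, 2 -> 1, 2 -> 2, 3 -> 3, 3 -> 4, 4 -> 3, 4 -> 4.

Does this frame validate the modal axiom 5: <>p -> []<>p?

Axiom 5 corresponds to the accessibility relation being Euclidean.
Euclidean: yes — any two successors of a common world are S-related.

Yes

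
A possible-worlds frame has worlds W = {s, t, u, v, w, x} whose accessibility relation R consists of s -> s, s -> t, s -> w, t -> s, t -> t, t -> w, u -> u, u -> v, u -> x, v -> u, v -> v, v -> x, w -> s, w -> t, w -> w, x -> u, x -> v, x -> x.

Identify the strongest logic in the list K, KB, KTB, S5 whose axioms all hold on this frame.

S5

Symmetric (axiom B): yes — every pair in R has its reverse in R.
Reflexive (axiom T): yes — every world is R-related to itself.
Euclidean (axiom 5): yes — any two successors of a common world are R-related.
So F validates K, KB, KTB, S5. The strongest is S5.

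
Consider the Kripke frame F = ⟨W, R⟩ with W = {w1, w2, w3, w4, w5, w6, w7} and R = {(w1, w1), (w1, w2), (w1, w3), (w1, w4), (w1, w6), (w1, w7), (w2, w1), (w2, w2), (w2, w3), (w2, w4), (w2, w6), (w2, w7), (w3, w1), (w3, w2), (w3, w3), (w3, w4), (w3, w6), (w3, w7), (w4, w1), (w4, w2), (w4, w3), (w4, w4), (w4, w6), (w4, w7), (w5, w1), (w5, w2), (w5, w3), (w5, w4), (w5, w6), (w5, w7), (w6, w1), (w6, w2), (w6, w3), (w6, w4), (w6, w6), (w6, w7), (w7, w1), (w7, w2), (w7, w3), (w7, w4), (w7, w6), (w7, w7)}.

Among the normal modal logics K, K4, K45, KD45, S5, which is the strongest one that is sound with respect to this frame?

KD45

Transitive (axiom 4): yes — every two-step R-path is closed by a direct edge.
Euclidean (axiom 5): yes — any two successors of a common world are R-related.
Serial (axiom D): yes — every world has a successor (e.g. w1 R w1).
Reflexive (axiom T): no — w5 is not related to itself.
So F validates K, K4, K45, KD45; S5 would additionally require R to be reflexive. The strongest is KD45.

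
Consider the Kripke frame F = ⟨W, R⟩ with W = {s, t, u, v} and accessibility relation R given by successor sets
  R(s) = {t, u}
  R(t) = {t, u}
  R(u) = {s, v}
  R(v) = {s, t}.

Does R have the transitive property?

Transitive: no — s R u and u R v, but not s R v.

No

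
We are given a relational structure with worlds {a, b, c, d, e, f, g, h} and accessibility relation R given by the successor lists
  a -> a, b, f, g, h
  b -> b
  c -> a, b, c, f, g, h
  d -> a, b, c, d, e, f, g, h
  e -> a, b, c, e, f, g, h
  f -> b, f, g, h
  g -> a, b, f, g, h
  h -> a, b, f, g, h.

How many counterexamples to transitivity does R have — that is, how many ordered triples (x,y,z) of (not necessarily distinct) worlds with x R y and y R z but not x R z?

2

Enumerating: (f,g,a), (f,h,a).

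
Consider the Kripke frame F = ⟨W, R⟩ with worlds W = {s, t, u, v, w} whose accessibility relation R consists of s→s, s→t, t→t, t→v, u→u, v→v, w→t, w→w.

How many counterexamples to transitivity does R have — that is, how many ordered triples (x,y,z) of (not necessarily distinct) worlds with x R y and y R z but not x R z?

2

Enumerating: (s,t,v), (w,t,v).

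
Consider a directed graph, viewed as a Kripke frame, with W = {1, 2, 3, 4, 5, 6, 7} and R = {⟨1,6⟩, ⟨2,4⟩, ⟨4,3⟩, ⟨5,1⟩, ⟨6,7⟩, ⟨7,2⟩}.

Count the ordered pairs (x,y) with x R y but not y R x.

Enumerating: (1,6), (2,4), (4,3), (5,1), (6,7), (7,2).

6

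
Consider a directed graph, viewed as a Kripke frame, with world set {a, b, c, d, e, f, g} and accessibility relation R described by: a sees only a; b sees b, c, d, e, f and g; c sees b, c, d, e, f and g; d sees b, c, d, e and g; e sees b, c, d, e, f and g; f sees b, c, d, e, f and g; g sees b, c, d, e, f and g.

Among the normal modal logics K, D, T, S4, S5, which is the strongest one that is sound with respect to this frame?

T

Serial (axiom D): yes — every world has a successor (e.g. a R a).
Reflexive (axiom T): yes — every world is R-related to itself.
Transitive (axiom 4): no — d R b and b R f, but not d R f.
Euclidean (axiom 5): no — b R d and b R f, but not d R f.
So F validates K, D, T; S4 would additionally require R to be transitive. The strongest is T.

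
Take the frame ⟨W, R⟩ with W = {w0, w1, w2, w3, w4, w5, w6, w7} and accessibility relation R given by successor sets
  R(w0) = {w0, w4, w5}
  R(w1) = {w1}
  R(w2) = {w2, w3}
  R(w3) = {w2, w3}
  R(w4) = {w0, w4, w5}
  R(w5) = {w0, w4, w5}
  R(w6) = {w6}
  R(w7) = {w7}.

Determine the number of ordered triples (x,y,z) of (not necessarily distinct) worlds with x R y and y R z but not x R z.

0

R is transitive; there are no such tuples.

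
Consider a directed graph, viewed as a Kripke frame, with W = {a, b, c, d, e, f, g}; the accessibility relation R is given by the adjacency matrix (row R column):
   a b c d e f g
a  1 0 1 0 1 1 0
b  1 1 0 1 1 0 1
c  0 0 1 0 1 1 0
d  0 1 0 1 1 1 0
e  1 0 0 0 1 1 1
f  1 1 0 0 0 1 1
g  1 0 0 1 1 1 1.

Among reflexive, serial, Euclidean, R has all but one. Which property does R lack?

Euclidean

Reflexive: yes — every world is R-related to itself.
Serial: yes — every world has a successor (e.g. a R a).
Euclidean: no — a R e and a R c, but not e R c.
Only Euclidean fails.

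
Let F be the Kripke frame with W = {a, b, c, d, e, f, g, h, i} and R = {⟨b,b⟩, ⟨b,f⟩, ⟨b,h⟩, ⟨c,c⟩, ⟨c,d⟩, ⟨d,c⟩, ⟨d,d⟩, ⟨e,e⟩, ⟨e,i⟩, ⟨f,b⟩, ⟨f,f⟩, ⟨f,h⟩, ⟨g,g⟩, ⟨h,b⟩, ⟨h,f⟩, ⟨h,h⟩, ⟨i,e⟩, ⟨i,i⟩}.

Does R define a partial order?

No

Reflexive: no — a is not related to itself.
Transitive: yes — every two-step R-path is closed by a direct edge.
Antisymmetric: no — b R f and f R b with b ≠ f.
So R is not a partial order.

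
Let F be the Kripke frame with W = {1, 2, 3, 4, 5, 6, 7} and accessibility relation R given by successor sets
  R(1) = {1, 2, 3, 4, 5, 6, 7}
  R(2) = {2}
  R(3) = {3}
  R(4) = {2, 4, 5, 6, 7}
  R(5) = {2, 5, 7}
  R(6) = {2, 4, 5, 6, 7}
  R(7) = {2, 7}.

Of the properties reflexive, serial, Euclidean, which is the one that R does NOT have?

Euclidean

Reflexive: yes — every world is R-related to itself.
Serial: yes — every world has a successor (e.g. 1 R 1).
Euclidean: no — 1 R 2 and 1 R 3, but not 2 R 3.
Only Euclidean fails.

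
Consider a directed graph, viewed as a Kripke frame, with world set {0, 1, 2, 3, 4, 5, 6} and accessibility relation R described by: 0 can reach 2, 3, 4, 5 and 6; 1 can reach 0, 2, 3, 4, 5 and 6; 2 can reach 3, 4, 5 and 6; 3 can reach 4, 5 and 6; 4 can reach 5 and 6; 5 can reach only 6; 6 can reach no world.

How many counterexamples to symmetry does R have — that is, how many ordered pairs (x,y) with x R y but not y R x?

Enumerating: (0,2), (0,3), (0,4), (0,5), (0,6), (1,0), (1,2), (1,3), (1,4), (1,5), (1,6), (2,3), … and 9 more.
Total: 21.

21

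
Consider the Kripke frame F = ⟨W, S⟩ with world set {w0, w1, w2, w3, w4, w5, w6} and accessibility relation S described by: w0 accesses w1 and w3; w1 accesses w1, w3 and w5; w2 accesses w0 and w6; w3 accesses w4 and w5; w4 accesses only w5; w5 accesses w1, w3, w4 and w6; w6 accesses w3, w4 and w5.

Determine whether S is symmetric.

No

Symmetric: no — w0 S w1 but not w1 S w0.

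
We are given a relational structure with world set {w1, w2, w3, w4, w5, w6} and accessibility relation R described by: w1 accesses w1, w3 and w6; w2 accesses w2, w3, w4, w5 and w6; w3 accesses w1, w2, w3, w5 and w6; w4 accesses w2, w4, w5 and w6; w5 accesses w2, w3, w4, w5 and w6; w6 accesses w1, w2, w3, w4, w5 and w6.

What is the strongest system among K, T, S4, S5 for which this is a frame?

T

Reflexive (axiom T): yes — every world is R-related to itself.
Transitive (axiom 4): no — w1 R w3 and w3 R w2, but not w1 R w2.
Euclidean (axiom 5): no — w2 R w3 and w2 R w4, but not w3 R w4.
So F validates K, T; S4 would additionally require R to be transitive. The strongest is T.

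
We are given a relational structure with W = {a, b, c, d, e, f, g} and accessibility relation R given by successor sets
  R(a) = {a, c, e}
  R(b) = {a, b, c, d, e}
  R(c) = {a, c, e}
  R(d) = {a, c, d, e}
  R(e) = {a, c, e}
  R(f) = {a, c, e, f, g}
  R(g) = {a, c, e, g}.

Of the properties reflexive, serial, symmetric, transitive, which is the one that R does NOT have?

Reflexive: yes — every world is R-related to itself.
Serial: yes — every world has a successor (e.g. a R a).
Symmetric: no — b R a but not a R b.
Transitive: yes — every two-step R-path is closed by a direct edge.
Only symmetric fails.

symmetric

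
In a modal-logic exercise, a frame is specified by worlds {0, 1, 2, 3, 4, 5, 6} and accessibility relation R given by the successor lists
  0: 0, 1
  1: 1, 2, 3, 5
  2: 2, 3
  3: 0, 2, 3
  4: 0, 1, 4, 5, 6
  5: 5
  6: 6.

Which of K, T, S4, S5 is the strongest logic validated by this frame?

T

Reflexive (axiom T): yes — every world is R-related to itself.
Transitive (axiom 4): no — 0 R 1 and 1 R 2, but not 0 R 2.
Euclidean (axiom 5): no — 1 R 2 and 1 R 5, but not 2 R 5.
So F validates K, T; S4 would additionally require R to be transitive. The strongest is T.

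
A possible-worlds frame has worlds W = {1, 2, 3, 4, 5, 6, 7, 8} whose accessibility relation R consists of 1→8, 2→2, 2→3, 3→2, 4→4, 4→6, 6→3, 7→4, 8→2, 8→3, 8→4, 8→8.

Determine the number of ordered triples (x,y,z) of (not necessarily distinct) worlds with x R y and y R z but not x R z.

Enumerating: (1,8,2), (1,8,3), (1,8,4), (3,2,3), (4,6,3), (6,3,2), (7,4,6), (8,4,6).

8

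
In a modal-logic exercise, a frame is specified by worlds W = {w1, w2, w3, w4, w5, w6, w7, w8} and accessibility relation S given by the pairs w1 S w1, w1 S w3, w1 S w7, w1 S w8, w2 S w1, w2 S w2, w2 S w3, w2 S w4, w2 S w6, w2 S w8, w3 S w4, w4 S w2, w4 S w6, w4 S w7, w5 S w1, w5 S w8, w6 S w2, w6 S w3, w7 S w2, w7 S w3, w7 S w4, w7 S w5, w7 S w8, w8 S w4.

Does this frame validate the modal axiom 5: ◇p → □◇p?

No

By correspondence theory, 5 is valid on a frame iff S is Euclidean.
Euclidean: no — w1 S w3 and w1 S w7, but not w3 S w7.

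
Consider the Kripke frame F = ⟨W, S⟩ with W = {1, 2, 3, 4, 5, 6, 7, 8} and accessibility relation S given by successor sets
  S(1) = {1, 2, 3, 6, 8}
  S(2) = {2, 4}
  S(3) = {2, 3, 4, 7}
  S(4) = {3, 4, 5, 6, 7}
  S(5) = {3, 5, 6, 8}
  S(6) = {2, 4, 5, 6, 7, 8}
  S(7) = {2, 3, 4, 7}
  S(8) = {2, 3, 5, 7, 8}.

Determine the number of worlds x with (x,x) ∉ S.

0

S is reflexive; there are no such worlds.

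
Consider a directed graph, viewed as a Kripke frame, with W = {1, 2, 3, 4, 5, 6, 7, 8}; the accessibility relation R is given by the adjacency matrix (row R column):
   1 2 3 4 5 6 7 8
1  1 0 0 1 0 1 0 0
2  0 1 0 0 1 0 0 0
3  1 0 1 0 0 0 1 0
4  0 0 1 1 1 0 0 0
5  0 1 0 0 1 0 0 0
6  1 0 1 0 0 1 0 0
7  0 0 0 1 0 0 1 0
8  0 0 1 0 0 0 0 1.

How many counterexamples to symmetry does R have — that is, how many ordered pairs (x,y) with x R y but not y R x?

8

Enumerating: (1,4), (3,1), (3,7), (4,3), (4,5), (6,3), (7,4), (8,3).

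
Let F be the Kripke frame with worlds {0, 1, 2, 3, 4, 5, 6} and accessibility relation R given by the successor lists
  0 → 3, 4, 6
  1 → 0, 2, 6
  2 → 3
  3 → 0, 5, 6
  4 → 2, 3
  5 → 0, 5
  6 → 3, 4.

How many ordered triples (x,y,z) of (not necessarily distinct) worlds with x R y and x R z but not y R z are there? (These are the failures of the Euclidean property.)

Enumerating: (0,3,3), (0,3,4), (0,4,4), (0,4,6), (0,6,6), (1,0,0), (1,0,2), (1,2,0), (1,2,2), (1,2,6), (1,6,0), (1,6,2), … and 16 more.
Total: 28.

28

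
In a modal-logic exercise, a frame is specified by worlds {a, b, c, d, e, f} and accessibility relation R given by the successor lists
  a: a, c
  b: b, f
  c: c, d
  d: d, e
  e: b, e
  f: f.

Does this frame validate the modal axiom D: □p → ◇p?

Axiom D corresponds to the accessibility relation being serial.
Serial: yes — every world has a successor (e.g. a R a).

Yes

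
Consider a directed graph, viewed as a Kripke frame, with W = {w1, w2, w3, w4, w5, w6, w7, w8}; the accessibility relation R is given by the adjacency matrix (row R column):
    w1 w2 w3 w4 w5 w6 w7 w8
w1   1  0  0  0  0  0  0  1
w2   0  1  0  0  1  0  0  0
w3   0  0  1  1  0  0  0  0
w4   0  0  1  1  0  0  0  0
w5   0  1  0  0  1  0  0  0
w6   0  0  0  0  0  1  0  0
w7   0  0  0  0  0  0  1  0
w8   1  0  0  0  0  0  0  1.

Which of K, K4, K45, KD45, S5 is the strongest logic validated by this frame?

S5

Transitive (axiom 4): yes — every two-step R-path is closed by a direct edge.
Euclidean (axiom 5): yes — any two successors of a common world are R-related.
Serial (axiom D): yes — every world has a successor (e.g. w1 R w1).
Reflexive (axiom T): yes — every world is R-related to itself.
So F validates K, K4, K45, KD45, S5. The strongest is S5.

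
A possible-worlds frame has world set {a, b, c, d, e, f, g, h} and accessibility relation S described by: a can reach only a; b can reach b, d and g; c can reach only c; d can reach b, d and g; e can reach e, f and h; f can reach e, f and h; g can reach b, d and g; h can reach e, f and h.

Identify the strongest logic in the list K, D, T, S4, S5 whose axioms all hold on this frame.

Serial (axiom D): yes — every world has a successor (e.g. a S a).
Reflexive (axiom T): yes — every world is S-related to itself.
Transitive (axiom 4): yes — every two-step S-path is closed by a direct edge.
Euclidean (axiom 5): yes — any two successors of a common world are S-related.
So F validates K, D, T, S4, S5. The strongest is S5.

S5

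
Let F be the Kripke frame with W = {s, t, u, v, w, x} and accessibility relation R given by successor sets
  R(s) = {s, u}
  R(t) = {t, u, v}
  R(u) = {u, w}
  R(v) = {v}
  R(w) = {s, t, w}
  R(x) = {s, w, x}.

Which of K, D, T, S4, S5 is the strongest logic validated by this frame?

Serial (axiom D): yes — every world has a successor (e.g. s R s).
Reflexive (axiom T): yes — every world is R-related to itself.
Transitive (axiom 4): no — s R u and u R w, but not s R w.
Euclidean (axiom 5): no — t R u and t R v, but not u R v.
So F validates K, D, T; S4 would additionally require R to be transitive. The strongest is T.

T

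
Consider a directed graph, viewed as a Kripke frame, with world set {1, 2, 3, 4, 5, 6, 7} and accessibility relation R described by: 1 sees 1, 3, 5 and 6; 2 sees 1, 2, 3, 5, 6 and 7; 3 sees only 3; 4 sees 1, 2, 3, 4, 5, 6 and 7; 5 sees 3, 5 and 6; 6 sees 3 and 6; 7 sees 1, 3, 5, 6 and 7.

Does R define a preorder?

Reflexive: yes — every world is R-related to itself.
Transitive: yes — every two-step R-path is closed by a direct edge.
So R is a preorder.

Yes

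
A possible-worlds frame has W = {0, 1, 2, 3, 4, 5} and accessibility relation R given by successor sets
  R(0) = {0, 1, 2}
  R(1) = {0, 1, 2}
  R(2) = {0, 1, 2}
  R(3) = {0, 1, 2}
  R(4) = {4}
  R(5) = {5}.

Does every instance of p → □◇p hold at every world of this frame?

No

The schema B characterises exactly the symmetric frames.
Symmetric: no — 3 R 0 but not 0 R 3.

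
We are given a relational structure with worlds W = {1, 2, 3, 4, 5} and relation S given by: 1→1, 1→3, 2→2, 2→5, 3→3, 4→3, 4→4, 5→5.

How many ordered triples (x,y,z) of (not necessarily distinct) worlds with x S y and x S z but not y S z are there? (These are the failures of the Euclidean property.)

3

Enumerating: (1,3,1), (2,5,2), (4,3,4).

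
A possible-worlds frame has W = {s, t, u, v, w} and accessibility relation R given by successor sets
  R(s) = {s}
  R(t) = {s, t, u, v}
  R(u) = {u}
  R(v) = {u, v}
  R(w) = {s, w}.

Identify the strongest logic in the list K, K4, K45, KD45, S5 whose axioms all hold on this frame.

Transitive (axiom 4): yes — every two-step R-path is closed by a direct edge.
Euclidean (axiom 5): no — t R s and t R u, but not s R u.
Serial (axiom D): yes — every world has a successor (e.g. s R s).
Reflexive (axiom T): yes — every world is R-related to itself.
So F validates K, K4; K45 would additionally require R to be Euclidean. The strongest is K4.

K4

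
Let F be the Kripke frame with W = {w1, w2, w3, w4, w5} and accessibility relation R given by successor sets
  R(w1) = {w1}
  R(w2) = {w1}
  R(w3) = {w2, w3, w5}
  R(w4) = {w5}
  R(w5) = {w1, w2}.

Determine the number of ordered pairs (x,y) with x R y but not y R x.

6

Enumerating: (w2,w1), (w3,w2), (w3,w5), (w4,w5), (w5,w1), (w5,w2).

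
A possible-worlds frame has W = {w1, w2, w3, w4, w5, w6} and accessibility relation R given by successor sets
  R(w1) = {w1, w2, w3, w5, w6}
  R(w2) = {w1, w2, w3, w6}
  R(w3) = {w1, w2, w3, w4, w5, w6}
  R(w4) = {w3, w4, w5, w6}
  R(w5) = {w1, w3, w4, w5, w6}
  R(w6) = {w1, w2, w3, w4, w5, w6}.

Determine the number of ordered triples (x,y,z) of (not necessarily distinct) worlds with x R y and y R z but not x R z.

Enumerating: (w1,w3,w4), (w1,w5,w4), (w1,w6,w4), (w2,w1,w5), (w2,w3,w4), (w2,w3,w5), (w2,w6,w4), (w2,w6,w5), (w4,w3,w1), (w4,w3,w2), (w4,w5,w1), (w4,w6,w1), (w4,w6,w2), (w5,w1,w2), (w5,w3,w2), (w5,w6,w2).

16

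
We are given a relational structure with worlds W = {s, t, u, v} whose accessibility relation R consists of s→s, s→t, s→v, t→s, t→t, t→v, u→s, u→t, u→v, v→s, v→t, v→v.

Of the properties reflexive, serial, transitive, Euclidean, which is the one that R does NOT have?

Reflexive: no — u is not related to itself.
Serial: yes — every world has a successor (e.g. s R s).
Transitive: yes — every two-step R-path is closed by a direct edge.
Euclidean: yes — any two successors of a common world are R-related.
Only reflexive fails.

reflexive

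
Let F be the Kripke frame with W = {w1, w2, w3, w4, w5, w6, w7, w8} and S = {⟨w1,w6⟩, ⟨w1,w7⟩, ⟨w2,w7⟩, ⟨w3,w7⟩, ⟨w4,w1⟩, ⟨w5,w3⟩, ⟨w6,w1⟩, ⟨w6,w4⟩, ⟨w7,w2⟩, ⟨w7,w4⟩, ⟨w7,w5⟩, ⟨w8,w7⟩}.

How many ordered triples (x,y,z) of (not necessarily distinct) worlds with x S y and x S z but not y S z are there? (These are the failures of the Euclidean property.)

21

Enumerating: (w1,w6,w6), (w1,w6,w7), (w1,w7,w6), (w1,w7,w7), (w2,w7,w7), (w3,w7,w7), (w4,w1,w1), (w5,w3,w3), (w6,w1,w1), (w6,w1,w4), (w6,w4,w4), (w7,w2,w2), … and 9 more.
Total: 21.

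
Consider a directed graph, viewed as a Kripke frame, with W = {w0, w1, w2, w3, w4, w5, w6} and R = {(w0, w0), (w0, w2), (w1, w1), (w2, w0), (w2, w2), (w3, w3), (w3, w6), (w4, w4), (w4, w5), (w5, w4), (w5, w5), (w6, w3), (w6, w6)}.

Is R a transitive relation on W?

Transitive: yes — every two-step R-path is closed by a direct edge.

Yes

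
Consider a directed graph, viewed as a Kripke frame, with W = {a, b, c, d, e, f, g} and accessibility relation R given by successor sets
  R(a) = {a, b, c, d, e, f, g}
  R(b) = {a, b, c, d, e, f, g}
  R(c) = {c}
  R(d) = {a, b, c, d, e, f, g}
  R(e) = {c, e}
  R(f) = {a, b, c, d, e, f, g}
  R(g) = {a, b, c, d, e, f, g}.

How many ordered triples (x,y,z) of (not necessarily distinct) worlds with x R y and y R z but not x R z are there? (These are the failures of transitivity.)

R is transitive; there are no such tuples.

0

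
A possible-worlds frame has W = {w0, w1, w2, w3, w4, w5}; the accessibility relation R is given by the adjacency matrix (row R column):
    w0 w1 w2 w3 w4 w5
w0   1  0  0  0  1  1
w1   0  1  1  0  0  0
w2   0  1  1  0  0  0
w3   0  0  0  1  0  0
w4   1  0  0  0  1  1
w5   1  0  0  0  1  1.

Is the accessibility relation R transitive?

Transitive: yes — every two-step R-path is closed by a direct edge.

Yes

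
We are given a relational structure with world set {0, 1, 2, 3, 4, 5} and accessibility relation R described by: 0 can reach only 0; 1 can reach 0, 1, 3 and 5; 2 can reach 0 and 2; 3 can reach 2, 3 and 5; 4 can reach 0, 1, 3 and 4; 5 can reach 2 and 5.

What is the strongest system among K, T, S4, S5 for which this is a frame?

Reflexive (axiom T): yes — every world is R-related to itself.
Transitive (axiom 4): no — 1 R 3 and 3 R 2, but not 1 R 2.
Euclidean (axiom 5): no — 1 R 0 and 1 R 3, but not 0 R 3.
So F validates K, T; S4 would additionally require R to be transitive. The strongest is T.

T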